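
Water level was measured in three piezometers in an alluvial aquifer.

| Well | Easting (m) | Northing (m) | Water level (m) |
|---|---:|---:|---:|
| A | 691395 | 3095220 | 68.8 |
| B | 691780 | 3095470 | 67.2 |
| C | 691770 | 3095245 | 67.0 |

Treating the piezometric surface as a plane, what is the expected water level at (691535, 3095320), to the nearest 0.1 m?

Differences from A: to B (Δx, Δy, Δh) = (385, 250, -1.6); to C = (375, 25, -1.8).
Solve a·Δx + b·Δy = Δh: det = 385·25 − 375·250 = -84125.
∂h/∂x = [(-1.6)·25 − (-1.8)·250] / -84125 = -0.004874
∂h/∂y = [385·(-1.8) − 375·(-1.6)] / -84125 = +0.001105
h(691535, 3095320) = 68.8 + (-0.004874)·(140) + (+0.001105)·(100) = 68.8 -0.682 +0.111 = 68.228 m.

68.2 m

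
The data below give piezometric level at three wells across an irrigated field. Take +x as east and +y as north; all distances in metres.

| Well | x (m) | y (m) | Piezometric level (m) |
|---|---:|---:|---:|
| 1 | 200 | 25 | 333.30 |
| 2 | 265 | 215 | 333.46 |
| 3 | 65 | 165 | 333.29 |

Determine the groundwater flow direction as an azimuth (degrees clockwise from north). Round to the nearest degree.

229°

Differences from 1: to 2 (Δx, Δy, Δh) = (65, 190, +0.16); to 3 = (-135, 140, -0.01).
Determinant of the coordinate differences = 65·140 − (-135)·190 = 34750.
∂h/∂x = [(+0.16)·140 − (-0.01)·190] / 34750 = +0.0006993
∂h/∂y = [65·(-0.01) − (-135)·(+0.16)] / 34750 = +0.0006029
Flow direction (−∇h) has components (-0.0006993 E, -0.0006029 N).
Azimuth = atan2(E, N) = atan2(-0.0006993, -0.0006029) = 229.2° ≈ 229°.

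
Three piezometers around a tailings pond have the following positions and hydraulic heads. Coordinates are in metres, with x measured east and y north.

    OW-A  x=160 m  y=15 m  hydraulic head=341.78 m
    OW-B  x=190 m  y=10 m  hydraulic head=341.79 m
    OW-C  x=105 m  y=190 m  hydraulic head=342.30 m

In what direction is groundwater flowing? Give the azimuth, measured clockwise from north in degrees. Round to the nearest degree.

Taking OW-A as reference: OW-B−OW-A = (30, -5, +0.01); OW-C−OW-A = (-55, 175, +0.52).
Determinant of the coordinate differences = 30·175 − (-55)·(-5) = 4975.
∂h/∂x = [(+0.01)·175 − (+0.52)·(-5)] / 4975 = +0.0008744
∂h/∂y = [30·(+0.52) − (-55)·(+0.01)] / 4975 = +0.003246
Flow direction (−∇h) has components (-0.0008744 E, -0.003246 N).
Azimuth = atan2(E, N) = atan2(-0.0008744, -0.003246) = 195.1° ≈ 195°.

195°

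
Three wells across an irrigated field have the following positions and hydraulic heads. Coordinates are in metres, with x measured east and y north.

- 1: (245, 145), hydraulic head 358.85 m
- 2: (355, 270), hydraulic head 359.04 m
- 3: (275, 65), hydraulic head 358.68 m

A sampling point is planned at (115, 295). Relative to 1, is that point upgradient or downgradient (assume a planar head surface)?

With h = a·x + b·y + c and 1 as origin, the differences give:
  110·a + 125·b = +0.19
  30·a + (-80)·b = -0.17
Eliminate b (×(-80) and ×125, subtract): -12550·a = 6.050 → a = ∂h/∂x = -0.0004821
Back-substitute: b = ∂h/∂y = +0.001944.
Head at (115, 295) = 358.85 + (-0.0004821)·(-130) + (+0.001944)·(150) = 359.20 m.
That is higher than the 358.85 m at 1, so the point is upgradient.

upgradient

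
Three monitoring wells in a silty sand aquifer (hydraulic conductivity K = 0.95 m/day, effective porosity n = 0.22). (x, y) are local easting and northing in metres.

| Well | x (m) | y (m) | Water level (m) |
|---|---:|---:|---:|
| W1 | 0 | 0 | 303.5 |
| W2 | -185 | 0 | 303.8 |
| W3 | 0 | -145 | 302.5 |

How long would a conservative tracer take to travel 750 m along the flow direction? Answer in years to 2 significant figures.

∂h/∂x = (303.8 − 303.5) / (-185 − 0) = -0.001622
∂h/∂y = (302.5 − 303.5) / (-145 − 0) = +0.006897
|∇h| = √(-0.001622² + 0.006897²) = 0.007085
Seepage velocity v = K·i/n = 0.95 × 0.007085 / 0.22 = 0.03059 m/day.
t = 750 / 0.03059 = 2.452e+04 days = 67.1 years.

67 years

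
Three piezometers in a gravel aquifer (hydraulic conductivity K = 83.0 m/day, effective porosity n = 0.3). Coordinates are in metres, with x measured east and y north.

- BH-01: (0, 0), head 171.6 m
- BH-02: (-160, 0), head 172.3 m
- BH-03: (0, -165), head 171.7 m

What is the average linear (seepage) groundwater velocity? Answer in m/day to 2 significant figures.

∂h/∂x = (172.3 − 171.6) / (-160 − 0) = -0.004375
∂h/∂y = (171.7 − 171.6) / (-165 − 0) = -0.0006061
|∇h| = √(-0.004375² + -0.0006061²) = 0.004417
Seepage velocity v = K·i/n = 83.0 × 0.004417 / 0.3 = 1.222 m/day.

1.2 m/day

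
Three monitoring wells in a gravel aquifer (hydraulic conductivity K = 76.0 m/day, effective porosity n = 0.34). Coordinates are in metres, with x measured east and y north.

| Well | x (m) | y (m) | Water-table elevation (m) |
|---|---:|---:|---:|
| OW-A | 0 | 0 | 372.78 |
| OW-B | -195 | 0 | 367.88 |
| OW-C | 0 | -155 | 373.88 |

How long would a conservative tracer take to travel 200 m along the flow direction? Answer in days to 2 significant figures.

∂h/∂x = (367.88 − 372.78) / (-195 − 0) = +0.02513
∂h/∂y = (373.88 − 372.78) / (-155 − 0) = -0.007097
|∇h| = √(0.02513² + -0.007097²) = 0.02611
Seepage velocity v = K·i/n = 76.0 × 0.02611 / 0.34 = 5.836 m/day.
t = 200 / 5.836 = 34.27 days.

34 days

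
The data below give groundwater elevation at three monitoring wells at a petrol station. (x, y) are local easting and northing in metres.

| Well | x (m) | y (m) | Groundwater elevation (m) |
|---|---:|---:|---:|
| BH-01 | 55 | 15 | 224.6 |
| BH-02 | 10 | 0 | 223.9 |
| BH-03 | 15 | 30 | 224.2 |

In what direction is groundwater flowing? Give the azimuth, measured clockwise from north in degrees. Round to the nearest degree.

Differences from BH-01: to BH-02 (Δx, Δy, Δh) = (-45, -15, -0.7); to BH-03 = (-40, 15, -0.4).
Determinant of the coordinate differences = (-45)·15 − (-40)·(-15) = -1275.
∂h/∂x = [(-0.7)·15 − (-0.4)·(-15)] / -1275 = +0.01294
∂h/∂y = [(-45)·(-0.4) − (-40)·(-0.7)] / -1275 = +0.007843
Flow direction (−∇h) has components (-0.01294 E, -0.007843 N).
Azimuth = atan2(E, N) = atan2(-0.01294, -0.007843) = 238.8° ≈ 239°.

239°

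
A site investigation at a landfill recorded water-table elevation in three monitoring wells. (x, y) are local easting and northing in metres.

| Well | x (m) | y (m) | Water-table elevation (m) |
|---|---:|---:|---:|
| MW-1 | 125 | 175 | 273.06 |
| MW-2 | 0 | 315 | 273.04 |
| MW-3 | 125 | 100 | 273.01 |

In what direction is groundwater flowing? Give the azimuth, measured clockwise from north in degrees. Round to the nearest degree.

Differences from MW-1: to MW-2 (Δx, Δy, Δh) = (-125, 140, -0.02); to MW-3 = (0, -75, -0.05).
Determinant of the coordinate differences = (-125)·(-75) − 0·140 = 9375.
∂h/∂x = [(-0.02)·(-75) − (-0.05)·140] / 9375 = +0.0009067
∂h/∂y = [(-125)·(-0.05) − 0·(-0.02)] / 9375 = +0.0006667
Flow direction (−∇h) has components (-0.0009067 E, -0.0006667 N).
Azimuth = atan2(E, N) = atan2(-0.0009067, -0.0006667) = 233.7° ≈ 234°.

234°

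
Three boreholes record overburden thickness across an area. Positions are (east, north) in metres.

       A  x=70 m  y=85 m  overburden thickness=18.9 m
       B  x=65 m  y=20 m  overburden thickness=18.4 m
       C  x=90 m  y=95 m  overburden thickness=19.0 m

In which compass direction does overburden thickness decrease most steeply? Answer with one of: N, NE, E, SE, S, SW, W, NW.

Three-point gradient (reference A): Δ to B = (-5, -65, -0.5), Δ to C = (20, 10, +0.1).
∂d/∂x = +0.001200, ∂d/∂y = +0.007600 (det = 1250).
Steepest decrease is along −∇f = (-0.001200 E, -0.007600 N) → south.

S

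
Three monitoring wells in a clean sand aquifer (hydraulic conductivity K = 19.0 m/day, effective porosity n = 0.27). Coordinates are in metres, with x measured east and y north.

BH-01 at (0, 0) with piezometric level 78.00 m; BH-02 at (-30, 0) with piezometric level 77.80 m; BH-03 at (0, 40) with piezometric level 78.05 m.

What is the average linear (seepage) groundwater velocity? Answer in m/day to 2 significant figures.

0.48 m/day

∂h/∂x = (77.80 − 78.00) / (-30 − 0) = +0.006667
∂h/∂y = (78.05 − 78.00) / (40 − 0) = +0.001250
|∇h| = √(0.006667² + 0.001250²) = 0.006783
Seepage velocity v = K·i/n = 19.0 × 0.006783 / 0.27 = 0.4773 m/day.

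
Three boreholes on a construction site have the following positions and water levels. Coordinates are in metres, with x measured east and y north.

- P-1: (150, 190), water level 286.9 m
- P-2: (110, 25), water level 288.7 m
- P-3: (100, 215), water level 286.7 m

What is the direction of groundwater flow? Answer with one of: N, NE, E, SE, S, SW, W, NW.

N

With h = a·x + b·y + c and P-1 as origin, the differences give:
  (-40)·a + (-165)·b = +1.8
  (-50)·a + 25·b = -0.2
Eliminate b (×25 and ×(-165), subtract): -9250·a = 12.00 → a = ∂h/∂x = -0.001297
Back-substitute: b = ∂h/∂y = -0.01059.
Flow = −∇h = (+0.001297 east, +0.01059 north), which points north.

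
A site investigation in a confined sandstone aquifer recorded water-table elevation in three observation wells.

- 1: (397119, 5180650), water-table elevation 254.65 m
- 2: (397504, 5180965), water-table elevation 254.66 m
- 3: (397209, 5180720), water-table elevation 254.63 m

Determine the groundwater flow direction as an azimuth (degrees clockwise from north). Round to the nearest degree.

141°

Differences from 1: to 2 (Δx, Δy, Δh) = (385, 315, +0.01); to 3 = (90, 70, -0.02).
Solve a·Δx + b·Δy = Δh: det = 385·70 − 90·315 = -1400.
∂h/∂x = [(+0.01)·70 − (-0.02)·315] / -1400 = -0.005000
∂h/∂y = [385·(-0.02) − 90·(+0.01)] / -1400 = +0.006143
Flow direction (−∇h) has components (+0.005000 E, -0.006143 N).
Azimuth = atan2(E, N) = atan2(+0.005000, -0.006143) = 140.9° ≈ 141°.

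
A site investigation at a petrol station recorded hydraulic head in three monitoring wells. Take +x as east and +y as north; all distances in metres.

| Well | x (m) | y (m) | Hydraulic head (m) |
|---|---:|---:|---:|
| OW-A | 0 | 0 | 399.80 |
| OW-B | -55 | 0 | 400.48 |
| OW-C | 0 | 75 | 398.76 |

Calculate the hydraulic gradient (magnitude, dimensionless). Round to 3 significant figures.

∂h/∂x = (400.48 − 399.80) / (-55 − 0) = -0.01236
∂h/∂y = (398.76 − 399.80) / (75 − 0) = -0.01387
|∇h| = √(-0.01236² + -0.01387²) = 0.01858

0.0186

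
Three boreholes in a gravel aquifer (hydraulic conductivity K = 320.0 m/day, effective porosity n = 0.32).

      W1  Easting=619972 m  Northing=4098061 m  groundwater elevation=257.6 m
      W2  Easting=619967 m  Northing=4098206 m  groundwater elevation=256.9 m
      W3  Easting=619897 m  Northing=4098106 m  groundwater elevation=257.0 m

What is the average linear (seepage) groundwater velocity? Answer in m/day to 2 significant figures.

Differences from W1: to W2 (Δx, Δy, Δh) = (-5, 145, -0.7); to W3 = (-75, 45, -0.6).
Solve a·Δx + b·Δy = Δh: det = (-5)·45 − (-75)·145 = 10650.
∂h/∂x = [(-0.7)·45 − (-0.6)·145] / 10650 = +0.005211
∂h/∂y = [(-5)·(-0.6) − (-75)·(-0.7)] / 10650 = -0.004648
|∇h| = √(0.005211² + -0.004648²) = 0.006983
Seepage velocity v = K·i/n = 320.0 × 0.006983 / 0.32 = 6.983 m/day.

7.0 m/day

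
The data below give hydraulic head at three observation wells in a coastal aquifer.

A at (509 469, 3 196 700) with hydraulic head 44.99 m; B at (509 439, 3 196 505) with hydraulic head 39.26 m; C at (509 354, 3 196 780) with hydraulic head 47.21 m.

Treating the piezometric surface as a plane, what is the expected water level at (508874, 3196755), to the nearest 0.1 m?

46.0 m

Taking A as reference: B−A = (-30, -195, -5.73); C−A = (-115, 80, +2.22).
Solve a·Δx + b·Δy = Δh: det = (-30)·80 − (-115)·(-195) = -24825.
∂h/∂x = [(-5.73)·80 − (+2.22)·(-195)] / -24825 = +0.001027
∂h/∂y = [(-30)·(+2.22) − (-115)·(-5.73)] / -24825 = +0.02923
h(508874, 3196755) = 44.99 + (+0.001027)·(-595) + (+0.02923)·(55) = 44.99 -0.611 +1.607 = 45.986 m.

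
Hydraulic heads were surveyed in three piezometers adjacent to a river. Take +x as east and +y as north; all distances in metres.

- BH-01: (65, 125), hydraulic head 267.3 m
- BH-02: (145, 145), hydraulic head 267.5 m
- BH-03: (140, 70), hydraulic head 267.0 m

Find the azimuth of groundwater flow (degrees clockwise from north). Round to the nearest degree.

187°

Taking BH-01 as reference: BH-02−BH-01 = (80, 20, +0.2); BH-03−BH-01 = (75, -55, -0.3).
Solve a·Δx + b·Δy = Δh: det = 80·(-55) − 75·20 = -5900.
∂h/∂x = [(+0.2)·(-55) − (-0.3)·20] / -5900 = +0.0008475
∂h/∂y = [80·(-0.3) − 75·(+0.2)] / -5900 = +0.006610
Flow direction (−∇h) has components (-0.0008475 E, -0.006610 N).
Azimuth = atan2(E, N) = atan2(-0.0008475, -0.006610) = 187.3° ≈ 187°.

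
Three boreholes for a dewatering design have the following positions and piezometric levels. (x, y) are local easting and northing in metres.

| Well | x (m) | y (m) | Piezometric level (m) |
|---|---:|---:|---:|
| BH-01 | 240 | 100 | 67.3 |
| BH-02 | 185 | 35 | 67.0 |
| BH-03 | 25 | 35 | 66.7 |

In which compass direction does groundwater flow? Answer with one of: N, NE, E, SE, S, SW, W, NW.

SW

Differences from BH-01: to BH-02 (Δx, Δy, Δh) = (-55, -65, -0.3); to BH-03 = (-215, -65, -0.6).
Determinant of the coordinate differences = (-55)·(-65) − (-215)·(-65) = -10400.
∂h/∂x = [(-0.3)·(-65) − (-0.6)·(-65)] / -10400 = +0.001875
∂h/∂y = [(-55)·(-0.6) − (-215)·(-0.3)] / -10400 = +0.003029
Flow = −∇h = (-0.001875 east, -0.003029 north), which points southwest.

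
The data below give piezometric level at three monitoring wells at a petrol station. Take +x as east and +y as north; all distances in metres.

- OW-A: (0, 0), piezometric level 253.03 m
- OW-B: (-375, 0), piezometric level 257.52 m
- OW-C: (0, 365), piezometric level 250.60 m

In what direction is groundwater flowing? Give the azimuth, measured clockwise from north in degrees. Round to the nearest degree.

∂h/∂x = (257.52 − 253.03) / (-375 − 0) = -0.01197
∂h/∂y = (250.60 − 253.03) / (365 − 0) = -0.006658
Flow direction (−∇h) has components (+0.01197 E, +0.006658 N).
Azimuth = atan2(E, N) = atan2(+0.01197, +0.006658) = 60.9° ≈ 061°.

061°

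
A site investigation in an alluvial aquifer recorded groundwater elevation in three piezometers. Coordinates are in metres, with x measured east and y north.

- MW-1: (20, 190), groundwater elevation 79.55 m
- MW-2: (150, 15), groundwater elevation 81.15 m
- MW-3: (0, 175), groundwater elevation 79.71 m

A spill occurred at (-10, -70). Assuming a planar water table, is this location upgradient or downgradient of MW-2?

Taking MW-1 as reference: MW-2−MW-1 = (130, -175, +1.60); MW-3−MW-1 = (-20, -15, +0.16).
Determinant of the coordinate differences = 130·(-15) − (-20)·(-175) = -5450.
∂h/∂x = [(+1.60)·(-15) − (+0.16)·(-175)] / -5450 = -0.0007339
∂h/∂y = [130·(+0.16) − (-20)·(+1.60)] / -5450 = -0.009688
Head at (-10, -70) = 79.55 + (-0.0007339)·(-30) + (-0.009688)·(-260) = 82.09 m.
That is higher than the 81.15 m at MW-2, so the point is upgradient.

upgradient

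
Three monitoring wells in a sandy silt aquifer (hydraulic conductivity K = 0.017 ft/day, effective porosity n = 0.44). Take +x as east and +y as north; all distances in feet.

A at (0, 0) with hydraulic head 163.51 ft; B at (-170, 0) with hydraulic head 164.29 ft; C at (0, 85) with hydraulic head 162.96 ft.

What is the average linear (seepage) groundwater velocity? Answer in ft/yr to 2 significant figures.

∂h/∂x = (164.29 − 163.51) / (-170 − 0) = -0.004588
∂h/∂y = (162.96 − 163.51) / (85 − 0) = -0.006471
|∇h| = √(-0.004588² + -0.006471²) = 0.007932
Seepage velocity v = K·i/n = 0.017 × 0.007932 / 0.44 = 0.0003065 ft/day = 0.1119 ft/yr.

0.11 ft/yr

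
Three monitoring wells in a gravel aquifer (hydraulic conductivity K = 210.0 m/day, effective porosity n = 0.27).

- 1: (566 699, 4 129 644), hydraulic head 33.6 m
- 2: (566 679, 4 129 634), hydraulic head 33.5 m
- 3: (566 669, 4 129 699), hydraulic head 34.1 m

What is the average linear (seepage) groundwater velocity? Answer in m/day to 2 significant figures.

7.2 m/day

Taking 1 as reference: 2−1 = (-20, -10, -0.1); 3−1 = (-30, 55, +0.5).
Determinant of the coordinate differences = (-20)·55 − (-30)·(-10) = -1400.
∂h/∂x = [(-0.1)·55 − (+0.5)·(-10)] / -1400 = +0.0003571
∂h/∂y = [(-20)·(+0.5) − (-30)·(-0.1)] / -1400 = +0.009286
|∇h| = √(0.0003571² + 0.009286²) = 0.009293
Seepage velocity v = K·i/n = 210.0 × 0.009293 / 0.27 = 7.228 m/day.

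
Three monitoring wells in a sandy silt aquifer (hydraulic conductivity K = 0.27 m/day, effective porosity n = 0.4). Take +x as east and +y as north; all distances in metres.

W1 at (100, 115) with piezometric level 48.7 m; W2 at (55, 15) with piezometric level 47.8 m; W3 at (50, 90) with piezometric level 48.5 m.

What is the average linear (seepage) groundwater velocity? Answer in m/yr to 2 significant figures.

2.3 m/yr

Three-point gradient (reference W1): Δ to W2 = (-45, -100, -0.9), Δ to W3 = (-50, -25, -0.2).
∂h/∂x = -0.0006452, ∂h/∂y = +0.009290 (det = -3875).
|∇h| = √(-0.0006452² + 0.009290²) = 0.009312
Seepage velocity v = K·i/n = 0.27 × 0.009312 / 0.4 = 0.006286 m/day = 2.296 m/yr.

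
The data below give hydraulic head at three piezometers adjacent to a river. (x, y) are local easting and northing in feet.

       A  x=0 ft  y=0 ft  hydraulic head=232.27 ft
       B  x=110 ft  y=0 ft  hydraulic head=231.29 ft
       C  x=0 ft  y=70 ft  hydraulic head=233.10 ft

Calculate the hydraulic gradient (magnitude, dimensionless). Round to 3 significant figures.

0.0148

∂h/∂x = (231.29 − 232.27) / (110 − 0) = -0.008909
∂h/∂y = (233.10 − 232.27) / (70 − 0) = +0.01186
|∇h| = √(-0.008909² + 0.01186²) = 0.01483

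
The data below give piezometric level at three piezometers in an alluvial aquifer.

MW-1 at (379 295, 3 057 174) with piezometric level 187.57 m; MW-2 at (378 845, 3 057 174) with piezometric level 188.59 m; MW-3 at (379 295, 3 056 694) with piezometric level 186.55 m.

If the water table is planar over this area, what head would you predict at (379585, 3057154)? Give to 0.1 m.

186.9 m

∂h/∂x = (188.59 − 187.57) / (378845 − 379295) = -0.002267
∂h/∂y = (186.55 − 187.57) / (3056694 − 3057174) = +0.002125
h(379585, 3057154) = 187.57 + (-0.002267)·(290) + (+0.002125)·(-20) = 187.57 -0.657 -0.042 = 186.870 m.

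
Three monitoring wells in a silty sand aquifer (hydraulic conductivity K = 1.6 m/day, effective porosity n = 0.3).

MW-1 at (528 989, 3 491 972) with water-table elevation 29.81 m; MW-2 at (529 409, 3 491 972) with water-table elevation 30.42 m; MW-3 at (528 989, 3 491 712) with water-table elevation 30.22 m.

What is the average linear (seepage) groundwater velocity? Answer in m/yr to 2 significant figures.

4.2 m/yr

∂h/∂x = (30.42 − 29.81) / (529409 − 528989) = +0.001452
∂h/∂y = (30.22 − 29.81) / (3491712 − 3491972) = -0.001577
|∇h| = √(0.001452² + -0.001577²) = 0.002144
Seepage velocity v = K·i/n = 1.6 × 0.002144 / 0.3 = 0.01143 m/day = 4.175 m/yr.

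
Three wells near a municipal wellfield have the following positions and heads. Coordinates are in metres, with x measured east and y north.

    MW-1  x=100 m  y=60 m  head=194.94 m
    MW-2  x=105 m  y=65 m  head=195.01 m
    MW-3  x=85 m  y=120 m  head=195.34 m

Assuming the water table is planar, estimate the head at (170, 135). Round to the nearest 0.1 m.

196.0 m

Differences from MW-1: to MW-2 (Δx, Δy, Δh) = (5, 5, +0.07); to MW-3 = (-15, 60, +0.40).
Solve a·Δx + b·Δy = Δh: det = 5·60 − (-15)·5 = 375.
∂h/∂x = [(+0.07)·60 − (+0.40)·5] / 375 = +0.005867
∂h/∂y = [5·(+0.40) − (-15)·(+0.07)] / 375 = +0.008133
h(170, 135) = 194.94 + (+0.005867)·(70) + (+0.008133)·(75) = 194.94 +0.411 +0.610 = 195.961 m.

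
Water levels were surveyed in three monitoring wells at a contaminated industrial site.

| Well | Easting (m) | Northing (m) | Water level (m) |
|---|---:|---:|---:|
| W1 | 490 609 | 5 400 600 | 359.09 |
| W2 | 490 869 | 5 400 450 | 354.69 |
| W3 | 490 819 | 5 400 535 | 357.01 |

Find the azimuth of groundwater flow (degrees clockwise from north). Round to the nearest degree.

176°

Taking W1 as reference: W2−W1 = (260, -150, -4.40); W3−W1 = (210, -65, -2.08).
Solve a·Δx + b·Δy = Δh: det = 260·(-65) − 210·(-150) = 14600.
∂h/∂x = [(-4.40)·(-65) − (-2.08)·(-150)] / 14600 = -0.001781
∂h/∂y = [260·(-2.08) − 210·(-4.40)] / 14600 = +0.02625
Flow direction (−∇h) has components (+0.001781 E, -0.02625 N).
Azimuth = atan2(E, N) = atan2(+0.001781, -0.02625) = 176.1° ≈ 176°.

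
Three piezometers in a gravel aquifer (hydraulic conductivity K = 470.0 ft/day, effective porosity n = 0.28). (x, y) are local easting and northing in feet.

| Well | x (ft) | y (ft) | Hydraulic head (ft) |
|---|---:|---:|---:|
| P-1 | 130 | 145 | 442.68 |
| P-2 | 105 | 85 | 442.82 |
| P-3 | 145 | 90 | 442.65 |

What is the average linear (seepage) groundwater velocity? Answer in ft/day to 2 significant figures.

With h = a·x + b·y + c and P-1 as origin, the differences give:
  (-25)·a + (-60)·b = +0.14
  15·a + (-55)·b = -0.03
Eliminate b (×(-55) and ×(-60), subtract): 2275·a = -9.500 → a = ∂h/∂x = -0.004176
Back-substitute: b = ∂h/∂y = -0.0005934.
|∇h| = √(-0.004176² + -0.0005934²) = 0.004218
Seepage velocity v = K·i/n = 470.0 × 0.004218 / 0.28 = 7.08 ft/day.

7.1 ft/day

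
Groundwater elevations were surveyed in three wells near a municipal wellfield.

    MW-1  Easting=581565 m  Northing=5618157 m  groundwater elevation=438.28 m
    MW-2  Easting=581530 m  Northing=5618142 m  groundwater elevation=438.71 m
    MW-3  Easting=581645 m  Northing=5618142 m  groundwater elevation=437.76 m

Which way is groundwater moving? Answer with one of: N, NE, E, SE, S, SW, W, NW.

With h = a·x + b·y + c and MW-1 as origin, the differences give:
  (-35)·a + (-15)·b = +0.43
  80·a + (-15)·b = -0.52
Eliminate b (×(-15) and ×(-15), subtract): 1725·a = -14.250 → a = ∂h/∂x = -0.008261
Back-substitute: b = ∂h/∂y = -0.009391.
Flow = −∇h = (+0.008261 east, +0.009391 north), which points northeast.

NE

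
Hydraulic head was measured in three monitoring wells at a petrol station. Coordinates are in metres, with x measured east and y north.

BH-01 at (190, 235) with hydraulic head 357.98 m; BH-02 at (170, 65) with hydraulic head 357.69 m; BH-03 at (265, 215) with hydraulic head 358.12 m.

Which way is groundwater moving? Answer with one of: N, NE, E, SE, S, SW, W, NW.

With h = a·x + b·y + c and BH-01 as origin, the differences give:
  (-20)·a + (-170)·b = -0.29
  75·a + (-20)·b = +0.14
Eliminate b (×(-20) and ×(-170), subtract): 13150·a = 29.600 → a = ∂h/∂x = +0.002251
Back-substitute: b = ∂h/∂y = +0.001441.
Flow = −∇h = (-0.002251 east, -0.001441 north), which points southwest.

SW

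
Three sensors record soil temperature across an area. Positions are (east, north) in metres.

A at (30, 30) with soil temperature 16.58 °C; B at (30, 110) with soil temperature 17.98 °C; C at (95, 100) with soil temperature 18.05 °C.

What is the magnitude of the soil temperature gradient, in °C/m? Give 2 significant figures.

0.018 °C/m

With T = a·x + b·y + c and A as origin, the differences give:
  0·a + 80·b = +1.40
  65·a + 70·b = +1.47
Eliminate b (×70 and ×80, subtract): -5200·a = -19.600 → a = ∂T/∂x = +0.003769
Back-substitute: b = ∂T/∂y = +0.01750.
|∇f| = √(0.003769² + 0.01750²) = 0.0179 °C/m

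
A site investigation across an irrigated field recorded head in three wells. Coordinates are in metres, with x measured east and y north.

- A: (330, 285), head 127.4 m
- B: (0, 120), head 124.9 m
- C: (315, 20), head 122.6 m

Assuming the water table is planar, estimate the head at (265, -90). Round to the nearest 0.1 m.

120.7 m

Three-point gradient (reference A): Δ to B = (-330, -165, -2.5), Δ to C = (-15, -265, -4.8).
∂h/∂x = -0.001524, ∂h/∂y = +0.01820 (det = 84975).
h(265, -90) = 127.4 + (-0.001524)·(-65) + (+0.01820)·(-375) = 127.4 +0.099 -6.825 = 120.674 m.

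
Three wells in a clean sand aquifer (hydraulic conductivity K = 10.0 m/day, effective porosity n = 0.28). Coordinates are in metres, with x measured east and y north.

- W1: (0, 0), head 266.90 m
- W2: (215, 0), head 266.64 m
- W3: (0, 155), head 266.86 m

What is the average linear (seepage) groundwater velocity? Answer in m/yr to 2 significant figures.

∂h/∂x = (266.64 − 266.90) / (215 − 0) = -0.001209
∂h/∂y = (266.86 − 266.90) / (155 − 0) = -0.0002581
|∇h| = √(-0.001209² + -0.0002581²) = 0.001236
Seepage velocity v = K·i/n = 10.0 × 0.001236 / 0.28 = 0.04414 m/day = 16.12 m/yr.

16 m/yr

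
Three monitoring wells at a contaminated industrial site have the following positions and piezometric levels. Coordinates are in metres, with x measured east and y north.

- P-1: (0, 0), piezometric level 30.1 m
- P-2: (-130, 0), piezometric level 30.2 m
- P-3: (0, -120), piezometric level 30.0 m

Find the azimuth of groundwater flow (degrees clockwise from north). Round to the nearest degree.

137°

∂h/∂x = (30.2 − 30.1) / (-130 − 0) = -0.0007692
∂h/∂y = (30.0 − 30.1) / (-120 − 0) = +0.0008333
Flow direction (−∇h) has components (+0.0007692 E, -0.0008333 N).
Azimuth = atan2(E, N) = atan2(+0.0007692, -0.0008333) = 137.3° ≈ 137°.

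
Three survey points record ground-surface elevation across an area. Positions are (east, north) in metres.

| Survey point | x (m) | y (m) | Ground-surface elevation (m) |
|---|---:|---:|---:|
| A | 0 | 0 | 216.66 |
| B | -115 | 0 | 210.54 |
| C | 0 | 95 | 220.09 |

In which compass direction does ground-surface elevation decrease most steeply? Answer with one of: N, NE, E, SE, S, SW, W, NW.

∂z/∂x = (210.54 − 216.66) / (-115 − 0) = +0.05322
∂z/∂y = (220.09 − 216.66) / (95 − 0) = +0.03611
Steepest decrease is along −∇f = (-0.05322 E, -0.03611 N) → southwest.

SW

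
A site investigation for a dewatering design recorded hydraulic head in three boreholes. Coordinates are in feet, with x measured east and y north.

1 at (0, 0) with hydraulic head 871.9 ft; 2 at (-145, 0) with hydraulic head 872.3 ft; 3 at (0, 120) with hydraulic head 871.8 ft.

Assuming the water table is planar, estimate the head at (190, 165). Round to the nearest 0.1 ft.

∂h/∂x = (872.3 − 871.9) / (-145 − 0) = -0.002759
∂h/∂y = (871.8 − 871.9) / (120 − 0) = -0.0008333
h(190, 165) = 871.9 + (-0.002759)·(190) + (-0.0008333)·(165) = 871.9 -0.524 -0.138 = 871.238 ft.

871.2 ft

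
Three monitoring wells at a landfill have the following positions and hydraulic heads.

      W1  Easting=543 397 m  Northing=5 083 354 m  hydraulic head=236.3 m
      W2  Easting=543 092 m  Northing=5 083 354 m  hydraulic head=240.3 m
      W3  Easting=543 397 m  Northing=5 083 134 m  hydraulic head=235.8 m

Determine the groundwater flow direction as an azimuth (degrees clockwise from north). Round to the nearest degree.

∂h/∂x = (240.3 − 236.3) / (543092 − 543397) = -0.01311
∂h/∂y = (235.8 − 236.3) / (5083134 − 5083354) = +0.002273
Flow direction (−∇h) has components (+0.01311 E, -0.002273 N).
Azimuth = atan2(E, N) = atan2(+0.01311, -0.002273) = 99.8° ≈ 100°.

100°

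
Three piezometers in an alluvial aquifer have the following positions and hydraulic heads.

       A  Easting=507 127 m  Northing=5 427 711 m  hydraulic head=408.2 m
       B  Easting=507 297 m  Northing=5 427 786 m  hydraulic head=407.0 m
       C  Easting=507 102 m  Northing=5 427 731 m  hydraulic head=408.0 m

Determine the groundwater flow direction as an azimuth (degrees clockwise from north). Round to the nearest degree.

Taking A as reference: B−A = (170, 75, -1.2); C−A = (-25, 20, -0.2).
Determinant of the coordinate differences = 170·20 − (-25)·75 = 5275.
∂h/∂x = [(-1.2)·20 − (-0.2)·75] / 5275 = -0.001706
∂h/∂y = [170·(-0.2) − (-25)·(-1.2)] / 5275 = -0.01213
Flow direction (−∇h) has components (+0.001706 E, +0.01213 N).
Azimuth = atan2(E, N) = atan2(+0.001706, +0.01213) = 8.0° ≈ 008°.

008°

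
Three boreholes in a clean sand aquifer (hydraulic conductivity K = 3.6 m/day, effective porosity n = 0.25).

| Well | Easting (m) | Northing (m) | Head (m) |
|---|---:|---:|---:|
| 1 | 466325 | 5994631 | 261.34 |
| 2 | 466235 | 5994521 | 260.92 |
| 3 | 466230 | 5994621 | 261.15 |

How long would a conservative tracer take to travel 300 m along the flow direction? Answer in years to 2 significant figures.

19 years

Taking 1 as reference: 2−1 = (-90, -110, -0.42); 3−1 = (-95, -10, -0.19).
Determinant of the coordinate differences = (-90)·(-10) − (-95)·(-110) = -9550.
∂h/∂x = [(-0.42)·(-10) − (-0.19)·(-110)] / -9550 = +0.001749
∂h/∂y = [(-90)·(-0.19) − (-95)·(-0.42)] / -9550 = +0.002387
|∇h| = √(0.001749² + 0.002387²) = 0.002959
Seepage velocity v = K·i/n = 3.6 × 0.002959 / 0.25 = 0.04261 m/day.
t = 300 / 0.04261 = 7041 days = 19.3 years.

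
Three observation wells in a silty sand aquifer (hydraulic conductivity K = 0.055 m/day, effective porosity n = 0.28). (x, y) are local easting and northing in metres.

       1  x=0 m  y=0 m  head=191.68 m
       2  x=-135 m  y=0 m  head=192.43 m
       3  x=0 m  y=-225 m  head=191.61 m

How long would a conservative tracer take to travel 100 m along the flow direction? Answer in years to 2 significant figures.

250 years

∂h/∂x = (192.43 − 191.68) / (-135 − 0) = -0.005556
∂h/∂y = (191.61 − 191.68) / (-225 − 0) = +0.0003111
|∇h| = √(-0.005556² + 0.0003111²) = 0.005565
Seepage velocity v = K·i/n = 0.055 × 0.005565 / 0.28 = 0.001093 m/day.
t = 100 / 0.001093 = 9.149e+04 days = 250 years.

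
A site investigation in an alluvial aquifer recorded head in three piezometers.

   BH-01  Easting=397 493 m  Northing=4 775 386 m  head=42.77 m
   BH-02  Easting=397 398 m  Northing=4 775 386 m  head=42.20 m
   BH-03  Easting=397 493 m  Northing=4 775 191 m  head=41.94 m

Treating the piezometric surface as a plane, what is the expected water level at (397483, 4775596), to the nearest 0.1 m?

43.6 m

∂h/∂x = (42.20 − 42.77) / (397398 − 397493) = +0.006000
∂h/∂y = (41.94 − 42.77) / (4775191 − 4775386) = +0.004256
h(397483, 4775596) = 42.77 + (+0.006000)·(-10) + (+0.004256)·(210) = 42.77 -0.060 +0.894 = 43.604 m.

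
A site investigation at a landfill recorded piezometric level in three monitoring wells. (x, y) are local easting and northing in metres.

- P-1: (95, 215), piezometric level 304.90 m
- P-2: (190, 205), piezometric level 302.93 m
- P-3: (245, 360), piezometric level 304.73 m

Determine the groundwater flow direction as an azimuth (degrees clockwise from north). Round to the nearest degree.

134°

With h = a·x + b·y + c and P-1 as origin, the differences give:
  95·a + (-10)·b = -1.97
  150·a + 145·b = -0.17
Eliminate b (×145 and ×(-10), subtract): 15275·a = -287.350 → a = ∂h/∂x = -0.01881
Back-substitute: b = ∂h/∂y = +0.01829.
Flow direction (−∇h) has components (+0.01881 E, -0.01829 N).
Azimuth = atan2(E, N) = atan2(+0.01881, -0.01829) = 134.2° ≈ 134°.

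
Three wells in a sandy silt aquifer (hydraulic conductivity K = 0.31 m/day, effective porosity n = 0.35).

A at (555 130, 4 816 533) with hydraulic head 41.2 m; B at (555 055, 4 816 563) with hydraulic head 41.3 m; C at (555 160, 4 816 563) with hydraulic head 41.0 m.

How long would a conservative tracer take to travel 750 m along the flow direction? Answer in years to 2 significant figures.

Three-point gradient (reference A): Δ to B = (-75, 30, +0.1), Δ to C = (30, 30, -0.2).
∂h/∂x = -0.002857, ∂h/∂y = -0.003810 (det = -3150).
|∇h| = √(-0.002857² + -0.003810²) = 0.004762
Seepage velocity v = K·i/n = 0.31 × 0.004762 / 0.35 = 0.004218 m/day.
t = 750 / 0.004218 = 1.778e+05 days = 487 years.

490 years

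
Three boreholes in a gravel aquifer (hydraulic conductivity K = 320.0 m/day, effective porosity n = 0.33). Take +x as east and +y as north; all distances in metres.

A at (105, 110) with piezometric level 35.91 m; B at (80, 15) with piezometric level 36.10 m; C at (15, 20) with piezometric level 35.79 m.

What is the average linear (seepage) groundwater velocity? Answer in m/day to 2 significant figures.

5.4 m/day

Taking A as reference: B−A = (-25, -95, +0.19); C−A = (-90, -90, -0.12).
Solve a·Δx + b·Δy = Δh: det = (-25)·(-90) − (-90)·(-95) = -6300.
∂h/∂x = [(+0.19)·(-90) − (-0.12)·(-95)] / -6300 = +0.004524
∂h/∂y = [(-25)·(-0.12) − (-90)·(+0.19)] / -6300 = -0.003190
|∇h| = √(0.004524² + -0.003190²) = 0.005536
Seepage velocity v = K·i/n = 320.0 × 0.005536 / 0.33 = 5.368 m/day.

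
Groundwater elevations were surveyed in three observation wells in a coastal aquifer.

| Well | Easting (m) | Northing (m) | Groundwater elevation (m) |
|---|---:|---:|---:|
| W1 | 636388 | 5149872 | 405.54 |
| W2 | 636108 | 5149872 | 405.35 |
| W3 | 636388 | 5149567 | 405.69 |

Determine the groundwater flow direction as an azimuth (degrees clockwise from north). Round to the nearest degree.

∂h/∂x = (405.35 − 405.54) / (636108 − 636388) = +0.0006786
∂h/∂y = (405.69 − 405.54) / (5149567 − 5149872) = -0.0004918
Flow direction (−∇h) has components (-0.0006786 E, +0.0004918 N).
Azimuth = atan2(E, N) = atan2(-0.0006786, +0.0004918) = 305.9° ≈ 306°.

306°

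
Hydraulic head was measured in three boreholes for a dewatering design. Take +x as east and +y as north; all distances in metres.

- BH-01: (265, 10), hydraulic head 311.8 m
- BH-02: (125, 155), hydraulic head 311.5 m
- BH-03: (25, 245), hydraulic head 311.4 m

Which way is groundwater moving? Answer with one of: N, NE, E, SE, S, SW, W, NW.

Three-point gradient (reference BH-01): Δ to BH-02 = (-140, 145, -0.3), Δ to BH-03 = (-240, 235, -0.4).
∂h/∂x = -0.006579, ∂h/∂y = -0.008421 (det = 1900).
Flow = −∇h = (+0.006579 east, +0.008421 north), which points northeast.

NE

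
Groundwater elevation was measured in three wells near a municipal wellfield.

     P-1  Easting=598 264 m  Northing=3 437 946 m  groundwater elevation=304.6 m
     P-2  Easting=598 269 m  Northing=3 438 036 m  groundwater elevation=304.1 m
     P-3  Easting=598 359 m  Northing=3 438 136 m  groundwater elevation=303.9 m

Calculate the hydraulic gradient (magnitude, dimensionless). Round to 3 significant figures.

0.00716

Three-point gradient (reference P-1): Δ to P-2 = (5, 90, -0.5), Δ to P-3 = (95, 190, -0.7).
∂h/∂x = +0.004211, ∂h/∂y = -0.005789 (det = -7600).
|∇h| = √(0.004211² + -0.005789²) = 0.007159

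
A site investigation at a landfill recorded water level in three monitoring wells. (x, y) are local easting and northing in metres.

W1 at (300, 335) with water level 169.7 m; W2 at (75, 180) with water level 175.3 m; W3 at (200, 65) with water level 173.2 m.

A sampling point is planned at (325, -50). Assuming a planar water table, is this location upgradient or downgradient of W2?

downgradient

Taking W1 as reference: W2−W1 = (-225, -155, +5.6); W3−W1 = (-100, -270, +3.5).
Determinant of the coordinate differences = (-225)·(-270) − (-100)·(-155) = 45250.
∂h/∂x = [(+5.6)·(-270) − (+3.5)·(-155)] / 45250 = -0.02143
∂h/∂y = [(-225)·(+3.5) − (-100)·(+5.6)] / 45250 = -0.005028
Head at (325, -50) = 169.7 + (-0.02143)·(25) + (-0.005028)·(-385) = 171.10 m.
That is lower than the 175.3 m at W2, so the point is downgradient.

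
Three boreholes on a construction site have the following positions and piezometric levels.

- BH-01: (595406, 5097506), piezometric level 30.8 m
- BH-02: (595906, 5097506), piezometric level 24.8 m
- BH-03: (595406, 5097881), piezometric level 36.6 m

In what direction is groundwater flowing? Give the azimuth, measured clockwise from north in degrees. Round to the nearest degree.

∂h/∂x = (24.8 − 30.8) / (595906 − 595406) = -0.01200
∂h/∂y = (36.6 − 30.8) / (5097881 − 5097506) = +0.01547
Flow direction (−∇h) has components (+0.01200 E, -0.01547 N).
Azimuth = atan2(E, N) = atan2(+0.01200, -0.01547) = 142.2° ≈ 142°.

142°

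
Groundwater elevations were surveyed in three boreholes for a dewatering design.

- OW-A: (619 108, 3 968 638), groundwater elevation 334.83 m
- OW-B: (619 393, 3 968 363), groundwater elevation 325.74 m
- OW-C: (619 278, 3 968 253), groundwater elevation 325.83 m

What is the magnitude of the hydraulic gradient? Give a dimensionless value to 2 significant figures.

With h = a·x + b·y + c and OW-A as origin, the differences give:
  285·a + (-275)·b = -9.09
  170·a + (-385)·b = -9.00
Eliminate b (×(-385) and ×(-275), subtract): -62975·a = 1024.650 → a = ∂h/∂x = -0.01627
Back-substitute: b = ∂h/∂y = +0.01619.
|∇h| = √(-0.01627² + 0.01619²) = 0.02295

0.023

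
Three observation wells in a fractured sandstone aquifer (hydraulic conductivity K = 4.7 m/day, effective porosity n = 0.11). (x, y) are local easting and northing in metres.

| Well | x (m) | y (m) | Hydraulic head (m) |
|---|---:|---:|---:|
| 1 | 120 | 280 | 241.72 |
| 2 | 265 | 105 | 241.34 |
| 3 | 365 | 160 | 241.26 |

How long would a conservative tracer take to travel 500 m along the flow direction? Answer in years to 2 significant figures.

Differences from 1: to 2 (Δx, Δy, Δh) = (145, -175, -0.38); to 3 = (245, -120, -0.46).
Determinant of the coordinate differences = 145·(-120) − 245·(-175) = 25475.
∂h/∂x = [(-0.38)·(-120) − (-0.46)·(-175)] / 25475 = -0.001370
∂h/∂y = [145·(-0.46) − 245·(-0.38)] / 25475 = +0.001036
|∇h| = √(-0.001370² + 0.001036²) = 0.001718
Seepage velocity v = K·i/n = 4.7 × 0.001718 / 0.11 = 0.07341 m/day.
t = 500 / 0.07341 = 6811 days = 18.6 years.

19 years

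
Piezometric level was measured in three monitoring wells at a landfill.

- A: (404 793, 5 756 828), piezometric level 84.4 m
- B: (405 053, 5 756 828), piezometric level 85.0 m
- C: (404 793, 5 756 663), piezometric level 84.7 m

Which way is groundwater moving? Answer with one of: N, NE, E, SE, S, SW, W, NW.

∂h/∂x = (85.0 − 84.4) / (405053 − 404793) = +0.002308
∂h/∂y = (84.7 − 84.4) / (5756663 − 5756828) = -0.001818
Flow = −∇h = (-0.002308 east, +0.001818 north), which points northwest.

NW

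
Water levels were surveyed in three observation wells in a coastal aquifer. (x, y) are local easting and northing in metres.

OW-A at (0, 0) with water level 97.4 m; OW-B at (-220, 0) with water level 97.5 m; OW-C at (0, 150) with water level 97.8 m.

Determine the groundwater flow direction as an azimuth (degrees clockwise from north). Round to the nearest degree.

170°

∂h/∂x = (97.5 − 97.4) / (-220 − 0) = -0.0004545
∂h/∂y = (97.8 − 97.4) / (150 − 0) = +0.002667
Flow direction (−∇h) has components (+0.0004545 E, -0.002667 N).
Azimuth = atan2(E, N) = atan2(+0.0004545, -0.002667) = 170.3° ≈ 170°.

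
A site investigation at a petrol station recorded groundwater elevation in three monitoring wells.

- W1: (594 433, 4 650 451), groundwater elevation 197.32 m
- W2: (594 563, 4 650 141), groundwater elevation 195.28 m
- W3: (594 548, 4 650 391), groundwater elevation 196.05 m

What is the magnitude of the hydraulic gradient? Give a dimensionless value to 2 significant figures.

0.010

With h = a·x + b·y + c and W1 as origin, the differences give:
  130·a + (-310)·b = -2.04
  115·a + (-60)·b = -1.27
Eliminate b (×(-60) and ×(-310), subtract): 27850·a = -271.300 → a = ∂h/∂x = -0.009741
Back-substitute: b = ∂h/∂y = +0.002496.
|∇h| = √(-0.009741² + 0.002496²) = 0.01006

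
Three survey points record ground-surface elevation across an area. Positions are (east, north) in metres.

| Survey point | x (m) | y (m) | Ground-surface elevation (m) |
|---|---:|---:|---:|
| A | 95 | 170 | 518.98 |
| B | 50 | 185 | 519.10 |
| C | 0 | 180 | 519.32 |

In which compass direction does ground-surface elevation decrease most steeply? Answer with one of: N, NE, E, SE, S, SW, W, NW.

With z = a·x + b·y + c and A as origin, the differences give:
  (-45)·a + 15·b = +0.12
  (-95)·a + 10·b = +0.34
Eliminate b (×10 and ×15, subtract): 975·a = -3.900 → a = ∂z/∂x = -0.004000
Back-substitute: b = ∂z/∂y = -0.004000.
Steepest decrease is along −∇f = (+0.004000 E, +0.004000 N) → northeast.

NE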